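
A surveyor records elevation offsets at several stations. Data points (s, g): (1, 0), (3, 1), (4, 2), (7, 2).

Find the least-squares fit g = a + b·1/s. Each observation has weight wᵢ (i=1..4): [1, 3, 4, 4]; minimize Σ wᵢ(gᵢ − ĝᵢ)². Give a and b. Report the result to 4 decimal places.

Normal-equation sums: Σwᵢ·1 = 12, Σwᵢ·1/s = 25/7, Σwᵢ·1/s·1/s = 979/588.
And Σwᵢ·g = 19, Σwᵢ·1/s·g = 29/7.
Eliminating b: (979/588)·(row 1) − (25/7)·(row 2) gives (354/49)·a = (979/588)·19 − (25/7)·(29/7) = 9901/588, so a = 9901/4248.
Then b = ((29/7) − (25/7)·(9901/4248))/(979/588) = -889/354.

a = 2.3307, b = -2.5113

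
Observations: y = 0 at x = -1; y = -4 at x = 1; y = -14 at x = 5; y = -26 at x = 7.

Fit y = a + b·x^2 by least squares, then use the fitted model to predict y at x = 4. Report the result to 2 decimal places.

Setting ∂/∂a … = 0 gives: 4·a + 76·b = -44;  76·a + 3028·b = -1628.
det = 4·3028 − 76² = 6336.
a = ((-44)·3028 − 76·(-1628))/6336 = -3/2; b = (4·(-1628) − 76·(-44))/6336 = -1/2.
At x = 4: ŷ = (-3/2)·(1) + (-1/2)·(16) = -19/2.

ŷ = -9.50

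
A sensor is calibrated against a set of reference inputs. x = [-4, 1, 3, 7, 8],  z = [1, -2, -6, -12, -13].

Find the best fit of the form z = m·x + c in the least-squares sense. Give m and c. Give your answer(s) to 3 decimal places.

Setting ∂/∂m … = 0 gives: 139·m + 15·c = -212;  15·m + 5·c = -32.
(Σx·x = 139, Σx = 15, Σ1 = 5, Σx·z = -212, Σz = -32.)
Δ = 139·5 − 15² = 470.
m = ((-212)·5 − 15·(-32))/470 = -58/47; c = (139·(-32) − 15·(-212))/470 = -634/235.

m = -1.234, c = -2.698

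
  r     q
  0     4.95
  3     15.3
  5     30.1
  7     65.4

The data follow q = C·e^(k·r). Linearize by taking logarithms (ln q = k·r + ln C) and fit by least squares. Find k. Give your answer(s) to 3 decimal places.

Taking logs, ln q = k·r + ln C, so regress ln q on r.
AᵀA = [[83.0000, 15.0000]; [15.0000, 4]], rhs = [54.4698, 11.9123]ᵀ  (here Σr = 15.0000, Σ(r)² = 83.0000, Σln q = 11.9123, Σr·ln q = 54.4698).
Slope k = (n·Σr·ln q − Σr·Σln q)/(n·Σ(r)² − (Σr)²) = (4·54.4698 − 15.0000·11.9123)/107.0000 = 0.36631; ln C = (Σln q − k·Σr)/n = 1.60441.

k = 0.366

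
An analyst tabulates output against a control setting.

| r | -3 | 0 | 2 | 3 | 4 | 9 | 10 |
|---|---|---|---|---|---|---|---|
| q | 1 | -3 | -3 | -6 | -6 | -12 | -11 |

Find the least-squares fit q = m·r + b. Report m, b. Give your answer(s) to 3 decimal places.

From the data, Σr·r = 219, Σr = 25, Σ1 = 7.
And Σr·q = -269, Σq = -40.
Normal equations: [[219, 25]; [25, 7]]·[m, b]ᵀ = [-269, -40]ᵀ.
det = 219·7 − 25² = 908.
m = ((-269)·7 − 25·(-40))/908 = -883/908; b = (219·(-40) − 25·(-269))/908 = -2035/908.

m = -0.972, b = -2.241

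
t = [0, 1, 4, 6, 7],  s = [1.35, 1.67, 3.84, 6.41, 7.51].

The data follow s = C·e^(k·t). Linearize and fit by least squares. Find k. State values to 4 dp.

k = 0.2537

Taking logs, ln s = k·t + ln C, so regress ln s on t.
Σt = 18.0000, Σ(t)² = 102.0000, Σln s = 6.0325, Σt·ln s = 31.1555.
Equations: 102.0000·k + 18.0000·ln C = 31.1555;  18.0000·k + 5·ln C = 6.0325.
Δ = 102.0000·5 − (18.0000)² = 186.0000; k = (31.1555·5 − 18.0000·6.0325)/186.0000 = 0.25372, ln C = (102.0000·6.0325 − 18.0000·31.1555)/186.0000 = 0.29309.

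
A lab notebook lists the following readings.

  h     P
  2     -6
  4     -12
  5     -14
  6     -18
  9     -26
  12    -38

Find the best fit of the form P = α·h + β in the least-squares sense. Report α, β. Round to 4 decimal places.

α = -3.1531, β = 0.9694

From the data, Σh·h = 306, Σh = 38, Σ1 = 6.
Moment sums: Σh·P = -928, ΣP = -114.
MᵀM·[α, β]ᵀ = MᵀP becomes [[306, 38]; [38, 6]]·[α, β]ᵀ = [-928, -114]ᵀ.
Δ = 306·6 − 38² = 392.
α = ((-928)·6 − 38·(-114))/392 = -309/98; β = (306·(-114) − 38·(-928))/392 = 95/98.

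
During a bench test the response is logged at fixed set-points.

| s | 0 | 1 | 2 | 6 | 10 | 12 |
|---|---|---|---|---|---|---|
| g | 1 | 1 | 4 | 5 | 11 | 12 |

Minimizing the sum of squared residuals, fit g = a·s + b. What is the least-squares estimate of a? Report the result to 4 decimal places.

a = 0.9399

Sums needed: Σs·s = 285, Σs = 31, Σ1 = 6.
Right-hand side: Σs·g = 293, Σg = 34.
Δ = 285·6 − 31² = 749.
a = (293·6 − 31·34)/749 = 704/749; b = (285·34 − 31·293)/749 = 607/749.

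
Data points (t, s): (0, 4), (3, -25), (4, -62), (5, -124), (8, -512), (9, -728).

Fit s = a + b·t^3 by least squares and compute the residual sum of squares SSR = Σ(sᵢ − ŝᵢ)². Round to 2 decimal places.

SSR = 5.12

Forming XᵀX = [[6, 1457]; [1457, 814035]] and Xᵀs = [-1447, -812999]ᵀ gives XᵀX·[a, b]ᵀ = Xᵀs.
Determinant 6·814035 − 1457² = 2761361.
a = ((-1447)·814035 − 1457·(-812999))/2761361 = 6630898/2761361; b = (6·(-812999) − 1457·(-1447))/2761361 = -2769715/2761361.
Residuals: 4414546/2761361, -882618/2761361, -573520/2761361, -2825287/2761361, -138450/162433, 2220529/2761361; SSR = 14141150/2761361.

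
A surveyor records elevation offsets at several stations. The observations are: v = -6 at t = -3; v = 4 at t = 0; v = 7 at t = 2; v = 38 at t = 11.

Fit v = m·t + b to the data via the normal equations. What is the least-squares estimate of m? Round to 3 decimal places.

Setting ∂/∂m … = 0 gives: 134·m + 10·b = 450;  10·m + 4·b = 43.
(Σt·t = 134, Σt = 10, Σ1 = 4, Σt·v = 450, Σv = 43.)
det = 134·4 − 10² = 436.
m = (450·4 − 10·43)/436 = 685/218; b = (134·43 − 10·450)/436 = 631/218.

m = 3.142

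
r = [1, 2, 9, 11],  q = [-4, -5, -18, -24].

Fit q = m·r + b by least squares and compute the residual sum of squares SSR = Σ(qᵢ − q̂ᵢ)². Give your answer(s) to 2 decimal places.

From the data, Σr·r = 207, Σr = 23, Σ1 = 4.
Moment sums: Σr·q = -440, Σq = -51.
MᵀM·[m, b]ᵀ = Mᵀq becomes [[207, 23]; [23, 4]]·[m, b]ᵀ = [-440, -51]ᵀ.
det = 207·4 − 23² = 299.
m = ((-440)·4 − 23·(-51))/299 = -587/299; b = (207·(-51) − 23·(-440))/299 = -19/13.
Residuals: -172/299, 116/299, 26/23, -282/299; SSR = 792/299.

SSR = 2.65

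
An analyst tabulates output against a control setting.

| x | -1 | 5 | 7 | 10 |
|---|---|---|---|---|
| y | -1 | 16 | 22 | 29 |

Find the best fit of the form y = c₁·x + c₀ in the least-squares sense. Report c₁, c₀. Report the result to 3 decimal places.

MᵀM·[c₁, c₀]ᵀ = Mᵀy reads: 175·c₁ + 21·c₀ = 525;  21·c₁ + 4·c₀ = 66.
(Σx·x = 175, Σx = 21, Σ1 = 4, Σx·y = 525, Σy = 66.)
Eliminating c₀: 4·(row 1) − 21·(row 2) gives 259·c₁ = 4·525 − 21·66 = 714, so c₁ = 102/37.
Then c₀ = (66 − 21·(102/37))/4 = 75/37.

c₁ = 2.757, c₀ = 2.027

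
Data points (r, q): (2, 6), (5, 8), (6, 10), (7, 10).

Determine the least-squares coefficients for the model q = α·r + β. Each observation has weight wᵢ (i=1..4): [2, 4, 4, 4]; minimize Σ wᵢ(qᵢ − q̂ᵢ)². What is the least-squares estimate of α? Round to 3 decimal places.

AᵀWA·[α, β]ᵀ = AᵀWq reads: 448·α + 76·β = 704;  76·α + 14·β = 124.
det = 448·14 − 76² = 496.
α = (704·14 − 76·124)/496 = 27/31; β = (448·124 − 76·704)/496 = 128/31.

α = 0.871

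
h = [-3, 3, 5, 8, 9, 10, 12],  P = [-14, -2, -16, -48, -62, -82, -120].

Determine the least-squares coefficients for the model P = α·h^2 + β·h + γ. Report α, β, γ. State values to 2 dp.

α = -1.00, β = 1.85, γ = 0.62

From the data, Σh^2·h^2 = 42180, Σh^2·h = 4094, Σh^2 = 432, Σh·h = 432, Σh = 44, Σ1 = 7.
And Σh^2·P = -34118, Σh·P = -3246, ΣP = -344.
Normal equations: [[42180, 4094, 432]; [4094, 432, 44]; [432, 44, 7]]·[α, β, γ]ᵀ = [-34118, -3246, -344]ᵀ.
Solving the 3×3 system (Gaussian elimination) gives α = -891153/895481, β = 1660393/895481, γ = 553620/895481.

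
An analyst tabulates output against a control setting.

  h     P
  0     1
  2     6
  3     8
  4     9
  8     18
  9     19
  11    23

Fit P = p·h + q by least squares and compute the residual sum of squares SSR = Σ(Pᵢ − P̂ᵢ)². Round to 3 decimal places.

The normal system XᵀX·[p, q]ᵀ = XᵀP is [[295, 37]; [37, 7]]·[p, q]ᵀ = [640, 84]ᵀ.
Eliminating q: 7·(row 1) − 37·(row 2) gives 696·p = 7·640 − 37·84 = 1372, so p = 343/174.
Then q = (84 − 37·(343/174))/7 = 275/174.
Residuals: -101/174, 83/174, 44/87, -27/58, 113/174, -28/87, -23/87; SSR = 142/87.

SSR = 1.632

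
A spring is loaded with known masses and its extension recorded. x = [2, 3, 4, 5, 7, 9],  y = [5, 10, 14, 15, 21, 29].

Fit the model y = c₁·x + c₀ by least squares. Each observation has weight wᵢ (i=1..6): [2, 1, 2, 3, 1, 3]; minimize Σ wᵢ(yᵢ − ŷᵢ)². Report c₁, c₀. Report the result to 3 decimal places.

c₁ = 3.281, c₀ = -0.750

With design matrix M, MᵀWM = [[416, 64]; [64, 12]] and MᵀWy = [1317, 201]ᵀ.
Δ = 416·12 − 64² = 896.
c₁ = (1317·12 − 64·201)/896 = 105/32; c₀ = (416·201 − 64·1317)/896 = -3/4.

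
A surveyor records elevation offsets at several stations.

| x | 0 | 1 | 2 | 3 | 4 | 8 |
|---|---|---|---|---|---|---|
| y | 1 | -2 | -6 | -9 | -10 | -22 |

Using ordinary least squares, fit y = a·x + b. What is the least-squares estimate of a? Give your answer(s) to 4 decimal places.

a = -2.8250

The normal equations are: 94·a + 18·b = -257;  18·a + 6·b = -48.
Δ = 94·6 − 18² = 240.
a = ((-257)·6 − 18·(-48))/240 = -113/40; b = (94·(-48) − 18·(-257))/240 = 19/40.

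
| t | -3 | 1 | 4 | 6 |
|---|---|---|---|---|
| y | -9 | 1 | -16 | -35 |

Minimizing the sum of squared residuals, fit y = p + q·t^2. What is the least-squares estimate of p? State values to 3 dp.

Forming AᵀA = [[4, 62]; [62, 1634]] and Aᵀy = [-59, -1596]ᵀ gives AᵀA·[p, q]ᵀ = Aᵀy.
Eliminating q: 1634·(row 1) − 62·(row 2) gives 2692·p = 1634·(-59) − 62·(-1596) = 2546, so p = 1273/1346.
Then q = ((-1596) − 62·(1273/1346))/1634 = -1363/1346.

p = 0.946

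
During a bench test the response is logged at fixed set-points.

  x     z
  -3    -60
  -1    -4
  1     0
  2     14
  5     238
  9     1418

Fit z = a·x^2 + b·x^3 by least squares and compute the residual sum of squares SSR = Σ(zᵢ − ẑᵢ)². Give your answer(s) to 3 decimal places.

SSR = 5.883

Compute the Gram sums: Σx^2·x^2 = 7285, Σx^2·x^3 = 61963, Σx^3·x^3 = 547861.
And Σx^2·z = 120320, Σx^3·z = 1065208.
So AᵀA·[a, b]ᵀ = Aᵀz: [[7285, 61963]; [61963, 547861]]·[a, b]ᵀ = [120320, 1065208]ᵀ.
det = 7285·547861 − 61963² = 151754016.
a = (120320·547861 − 61963·1065208)/151754016 = -10605973/18969252; b = (7285·1065208 − 61963·120320)/151754016 = 38081515/18969252.
Residuals: -2416743/3161542, -6797380/4742313, -4579257/3161542, 835325/4742313, 9820963/9484626, -656881/3161542; SSR = 27899650/4742313.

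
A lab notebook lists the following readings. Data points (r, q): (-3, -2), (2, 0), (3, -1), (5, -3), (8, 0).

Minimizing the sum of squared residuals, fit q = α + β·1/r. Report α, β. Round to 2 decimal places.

α = -1.50, β = 1.85

Setting ∂/∂α … = 0 gives: 5·α + (33/40)·β = -6;  (33/40)·α + (7601/14400)·β = -4/15.
(Σ1 = 5, Σ1/r = 33/40, Σ1/r·1/r = 7601/14400, Σq = -6, Σ1/r·q = -4/15.)
Determinant 5·(7601/14400) − (33/40)² = 7051/3600.
α = ((-6)·(7601/14400) − (33/40)·(-4/15))/(7051/3600) = -1929/1282; β = (5·(-4/15) − (33/40)·(-6))/(7051/3600) = 13020/7051.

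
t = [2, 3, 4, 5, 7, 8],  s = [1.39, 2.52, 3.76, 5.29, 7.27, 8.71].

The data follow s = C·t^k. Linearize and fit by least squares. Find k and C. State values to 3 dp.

k = 1.315, C = 0.587

With ln sᵢ as the transformed response and ln tᵢ as the regressor:
Σln t = 8.8128, Σ(ln t)² = 14.3101, Σln s = 8.3920, Σln t·ln s = 14.1218.
Equations: 14.3101·k + 8.8128·ln C = 14.1218;  8.8128·k + 6·ln C = 8.3920.
Δ = 14.3101·6 − (8.8128)² = 8.1947; k = (14.1218·6 − 8.8128·8.3920)/8.1947 = 1.31468, ln C = (14.3101·8.3920 − 8.8128·14.1218)/8.1947 = -0.53233, so C = exp(-0.53233) = 0.58723.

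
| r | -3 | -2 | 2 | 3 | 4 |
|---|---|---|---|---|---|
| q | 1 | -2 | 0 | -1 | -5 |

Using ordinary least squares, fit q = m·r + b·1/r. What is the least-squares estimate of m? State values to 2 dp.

m = -1.59

Entries of AᵀA: Σr·r = 42, Σr·1/r = 5, Σ1/r·1/r = 113/144.
For Aᵀq: Σr·q = -22, Σ1/r·q = -11/12.
So AᵀA·[m, b]ᵀ = Aᵀq: [[42, 5]; [5, 113/144]]·[m, b]ᵀ = [-22, -11/12]ᵀ.
Δ = 42·(113/144) − 5² = 191/24.
m = ((-22)·(113/144) − 5·(-11/12))/(191/24) = -913/573; b = (42·(-11/12) − 5·(-22))/(191/24) = 1716/191.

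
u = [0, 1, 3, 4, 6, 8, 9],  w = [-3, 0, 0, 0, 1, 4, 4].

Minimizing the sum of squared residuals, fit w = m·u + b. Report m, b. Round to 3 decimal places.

m = 0.680, b = -2.156

The normal equations are: 207·m + 31·b = 74;  31·m + 7·b = 6.
(Σu·u = 207, Σu = 31, Σ1 = 7, Σu·w = 74, Σw = 6.)
Eliminating b: 7·(row 1) − 31·(row 2) gives 488·m = 7·74 − 31·6 = 332, so m = 83/122.
Then b = (6 − 31·(83/122))/7 = -263/122.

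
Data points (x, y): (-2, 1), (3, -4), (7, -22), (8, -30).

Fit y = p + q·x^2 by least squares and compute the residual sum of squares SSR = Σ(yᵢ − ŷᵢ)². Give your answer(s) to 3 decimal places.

SSR = 3.414

Sums needed: Σ1 = 4, Σx^2 = 126, Σx^2·x^2 = 6594.
For Aᵀy: Σy = -55, Σx^2·y = -3030.
AᵀA·[p, q]ᵀ = Aᵀy becomes [[4, 126]; [126, 6594]]·[p, q]ᵀ = [-55, -3030]ᵀ.
det = 4·6594 − 126² = 10500.
p = ((-55)·6594 − 126·(-3030))/10500 = 91/50; q = (4·(-3030) − 126·(-55))/10500 = -173/350.
Residuals: 81/70, -48/35, 2/5, -13/70; SSR = 239/70.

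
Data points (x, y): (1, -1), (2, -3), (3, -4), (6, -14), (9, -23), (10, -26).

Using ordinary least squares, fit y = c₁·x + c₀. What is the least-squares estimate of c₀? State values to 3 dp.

Sums needed: Σx·x = 231, Σx = 31, Σ1 = 6.
For Mᵀy: Σx·y = -570, Σy = -71.
Eliminating c₀: 6·(row 1) − 31·(row 2) gives 425·c₁ = 6·(-570) − 31·(-71) = -1219, so c₁ = -1219/425.
Then c₀ = ((-71) − 31·(-1219/425))/6 = 1269/425.

c₀ = 2.986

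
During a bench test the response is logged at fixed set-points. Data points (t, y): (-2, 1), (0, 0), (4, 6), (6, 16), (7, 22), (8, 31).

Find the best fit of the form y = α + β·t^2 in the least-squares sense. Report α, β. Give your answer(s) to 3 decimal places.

α = -0.947, β = 0.483

Compute the Gram sums: Σ1 = 6, Σt^2 = 169, Σt^2·t^2 = 8065.
Moment sums: Σy = 76, Σt^2·y = 3738.
Determinant 6·8065 − 169² = 19829.
α = (76·8065 − 169·3738)/19829 = -18782/19829; β = (6·3738 − 169·76)/19829 = 9584/19829.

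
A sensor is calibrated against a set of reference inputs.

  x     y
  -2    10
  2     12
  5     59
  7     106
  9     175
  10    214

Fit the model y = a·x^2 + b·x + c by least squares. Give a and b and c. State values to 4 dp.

Entries of MᵀM: Σx^2·x^2 = 19619, Σx^2·x = 2197, Σx^2 = 263, Σx·x = 263, Σx = 31, Σ1 = 6.
And Σx^2·y = 42332, Σx·y = 4756, Σy = 576.
Normal equations: [[19619, 2197, 263]; [2197, 263, 31]; [263, 31, 6]]·[a, b, c]ᵀ = [42332, 4756, 576]ᵀ.
Solving the 3×3 system (Gaussian elimination) gives a = 66217/32371, b = 20611/32371, c = 98614/32371.

a = 2.0456, b = 0.6367, c = 3.0464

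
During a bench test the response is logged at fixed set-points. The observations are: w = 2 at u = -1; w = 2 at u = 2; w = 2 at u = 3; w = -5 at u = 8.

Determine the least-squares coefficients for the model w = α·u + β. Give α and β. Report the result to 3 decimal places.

α = -0.833, β = 2.750

Forming AᵀA = [[78, 12]; [12, 4]] and Aᵀw = [-32, 1]ᵀ gives AᵀA·[α, β]ᵀ = Aᵀw.
det = 78·4 − 12² = 168.
α = ((-32)·4 − 12·1)/168 = -5/6; β = (78·1 − 12·(-32))/168 = 11/4.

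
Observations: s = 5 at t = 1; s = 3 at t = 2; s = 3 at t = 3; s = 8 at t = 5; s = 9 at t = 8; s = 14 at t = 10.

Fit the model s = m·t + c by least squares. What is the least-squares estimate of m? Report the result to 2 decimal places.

Entries of MᵀM: Σt·t = 203, Σt = 29, Σ1 = 6.
Right-hand side: Σt·s = 272, Σs = 42.
Normal equations: [[203, 29]; [29, 6]]·[m, c]ᵀ = [272, 42]ᵀ.
Δ = 203·6 − 29² = 377.
m = (272·6 − 29·42)/377 = 414/377; c = (203·42 − 29·272)/377 = 22/13.

m = 1.10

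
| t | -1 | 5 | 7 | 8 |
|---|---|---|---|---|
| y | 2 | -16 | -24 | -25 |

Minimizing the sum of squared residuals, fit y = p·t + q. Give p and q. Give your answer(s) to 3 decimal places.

Forming XᵀX = [[139, 19]; [19, 4]] and Xᵀy = [-450, -63]ᵀ gives XᵀX·[p, q]ᵀ = Xᵀy.
Eliminating q: 4·(row 1) − 19·(row 2) gives 195·p = 4·(-450) − 19·(-63) = -603, so p = -201/65.
Then q = ((-63) − 19·(-201/65))/4 = -69/65.

p = -3.092, q = -1.062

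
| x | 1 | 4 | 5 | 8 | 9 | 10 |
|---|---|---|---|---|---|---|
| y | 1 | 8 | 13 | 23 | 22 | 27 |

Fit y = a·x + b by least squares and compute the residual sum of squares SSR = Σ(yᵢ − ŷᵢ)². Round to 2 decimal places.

MᵀM·[a, b]ᵀ = Mᵀy reads: 287·a + 37·b = 750;  37·a + 6·b = 94.
(Σx·x = 287, Σx = 37, Σ1 = 6, Σx·y = 750, Σy = 94.)
Eliminating b: 6·(row 1) − 37·(row 2) gives 353·a = 6·750 − 37·94 = 1022, so a = 1022/353.
Then b = (94 − 37·(1022/353))/6 = -772/353.
Residuals: 103/353, -492/353, 251/353, 715/353, -660/353, 83/353; SSR = 3596/353.

SSR = 10.19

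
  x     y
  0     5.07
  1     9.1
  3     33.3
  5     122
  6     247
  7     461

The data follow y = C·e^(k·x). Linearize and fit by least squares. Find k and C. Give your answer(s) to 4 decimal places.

Taking logs, ln y = k·x + ln C, so regress ln y on x.
Σx = 22.0000, Σ(x)² = 120.0000, Σln y = 23.7840, Σx·ln y = 112.7352.
Equations: 120.0000·k + 22.0000·ln C = 112.7352;  22.0000·k + 6·ln C = 23.7840.
Δ = 120.0000·6 − (22.0000)² = 236.0000; k = (112.7352·6 − 22.0000·23.7840)/236.0000 = 0.64900, ln C = (120.0000·23.7840 − 22.0000·112.7352)/236.0000 = 1.58434, so C = exp(1.58434) = 4.87607.

k = 0.6490, C = 4.8761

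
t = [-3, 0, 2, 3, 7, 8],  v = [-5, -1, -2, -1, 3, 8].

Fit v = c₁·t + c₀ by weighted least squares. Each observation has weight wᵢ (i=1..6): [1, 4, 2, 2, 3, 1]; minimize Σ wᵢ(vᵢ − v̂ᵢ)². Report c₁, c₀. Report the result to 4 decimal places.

c₁ = 0.8370, c₀ = -2.1640

Forming XᵀWX = [[246, 36]; [36, 13]] and XᵀWv = [128, 2]ᵀ gives XᵀWX·[c₁, c₀]ᵀ = XᵀWv.
Eliminating c₀: 13·(row 1) − 36·(row 2) gives 1902·c₁ = 13·128 − 36·2 = 1592, so c₁ = 796/951.
Then c₀ = (2 − 36·(796/951))/13 = -686/317.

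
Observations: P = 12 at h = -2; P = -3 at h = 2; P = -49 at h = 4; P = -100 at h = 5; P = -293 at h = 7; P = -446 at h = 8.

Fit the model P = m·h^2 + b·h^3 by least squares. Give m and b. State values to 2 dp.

m = 0.94, b = -0.99

Sums needed: Σh^2·h^2 = 7410, Σh^2·h^3 = 53724, Σh^3·h^3 = 399642.
Right-hand side: Σh^2·P = -46149, Σh^3·P = -344607.
AᵀA·[m, b]ᵀ = AᵀP becomes [[7410, 53724]; [53724, 399642]]·[m, b]ᵀ = [-46149, -344607]ᵀ.
Eliminating b: 399642·(row 1) − 53724·(row 2) gives 75079044·m = 399642·(-46149) − 53724·(-344607) = 70587810, so m = 3921545/4171058.
Then b = ((-344607) − 53724·(3921545/4171058))/399642 = -4123833/4171058.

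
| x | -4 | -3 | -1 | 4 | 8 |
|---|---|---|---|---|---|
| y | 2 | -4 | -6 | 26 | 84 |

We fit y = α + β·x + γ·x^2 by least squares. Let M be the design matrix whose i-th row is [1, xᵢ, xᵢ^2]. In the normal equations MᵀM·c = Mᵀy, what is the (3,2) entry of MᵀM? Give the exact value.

Row 3 ↔ basis x^2, column 2 ↔ basis x, so (MᵀM)_{3,2} = Σᵢ (x^2)·(x) = (16)·(-4) + (9)·(-3) + (1)·(-1) + (16)·(4) + (64)·(8) = 484.

484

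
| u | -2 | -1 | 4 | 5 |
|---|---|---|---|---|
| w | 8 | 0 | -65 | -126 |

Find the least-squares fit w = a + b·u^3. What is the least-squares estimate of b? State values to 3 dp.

b = -1.005

The normal system XᵀX·[a, b]ᵀ = Xᵀw is [[4, 180]; [180, 19786]]·[a, b]ᵀ = [-183, -19974]ᵀ.
Eliminating b: 19786·(row 1) − 180·(row 2) gives 46744·a = 19786·(-183) − 180·(-19974) = -25518, so a = -12759/23372.
Then b = ((-19974) − 180·(-12759/23372))/19786 = -11739/11686.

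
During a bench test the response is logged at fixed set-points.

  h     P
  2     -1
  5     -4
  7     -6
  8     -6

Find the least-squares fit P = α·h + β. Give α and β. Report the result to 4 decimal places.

α = -0.8810, β = 0.5952

Compute the Gram sums: Σh·h = 142, Σh = 22, Σ1 = 4.
Moment sums: Σh·P = -112, ΣP = -17.
So MᵀM·[α, β]ᵀ = MᵀP: [[142, 22]; [22, 4]]·[α, β]ᵀ = [-112, -17]ᵀ.
det = 142·4 − 22² = 84.
α = ((-112)·4 − 22·(-17))/84 = -37/42; β = (142·(-17) − 22·(-112))/84 = 25/42.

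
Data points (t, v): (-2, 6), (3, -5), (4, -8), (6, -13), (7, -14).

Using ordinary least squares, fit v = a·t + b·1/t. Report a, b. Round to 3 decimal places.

a = -1.970, b = -2.084

Normal-equation sums: Σt·t = 114, Σt·1/t = 5, Σ1/t·1/t = 3329/7056.
And Σt·v = -235, Σ1/t·v = -65/6.
det = 114·(3329/7056) − 5² = 33851/1176.
a = ((-235)·(3329/7056) − 5·(-65/6))/(33851/1176) = -400115/203106; b = (114·(-65/6) − 5·(-235))/(33851/1176) = -70560/33851.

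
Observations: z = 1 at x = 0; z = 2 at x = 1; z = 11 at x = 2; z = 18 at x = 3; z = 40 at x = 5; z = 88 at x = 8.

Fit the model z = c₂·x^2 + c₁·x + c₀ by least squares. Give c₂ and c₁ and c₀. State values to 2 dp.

The normal equations are: 4819·c₂ + 673·c₁ + 103·c₀ = 6840;  673·c₂ + 103·c₁ + 19·c₀ = 982;  103·c₂ + 19·c₁ + 6·c₀ = 160.
Row-reducing yields c₂ = 31409/31152, c₁ = 91375/31152, c₀ = 33/472.

c₂ = 1.01, c₁ = 2.93, c₀ = 0.07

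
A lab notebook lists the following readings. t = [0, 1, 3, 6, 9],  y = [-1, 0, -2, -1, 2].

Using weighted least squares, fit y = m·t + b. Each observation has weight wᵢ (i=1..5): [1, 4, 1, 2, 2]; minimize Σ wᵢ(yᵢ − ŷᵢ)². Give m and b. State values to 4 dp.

Sums needed: Σwᵢ·t·t = 247, Σwᵢ·t = 37, Σwᵢ·1 = 10.
For AᵀWy: Σwᵢ·t·y = 18, Σwᵢ·y = -1.
det = 247·10 − 37² = 1101.
m = (18·10 − 37·(-1))/1101 = 217/1101; b = (247·(-1) − 37·18)/1101 = -913/1101.

m = 0.1971, b = -0.8292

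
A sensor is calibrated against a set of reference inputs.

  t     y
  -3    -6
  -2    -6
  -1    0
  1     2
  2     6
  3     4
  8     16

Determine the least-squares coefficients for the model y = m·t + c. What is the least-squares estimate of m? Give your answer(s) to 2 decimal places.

m = 2.00

The normal system AᵀA·[m, c]ᵀ = Aᵀy is [[92, 8]; [8, 7]]·[m, c]ᵀ = [184, 16]ᵀ.
Determinant 92·7 − 8² = 580.
m = (184·7 − 8·16)/580 = 2; c = (92·16 − 8·184)/580 = 0.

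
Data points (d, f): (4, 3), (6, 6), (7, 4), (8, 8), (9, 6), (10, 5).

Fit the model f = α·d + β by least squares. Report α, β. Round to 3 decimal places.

Entries of XᵀX: Σd·d = 346, Σd = 44, Σ1 = 6.
Right-hand side: Σd·f = 244, Σf = 32.
XᵀX·[α, β]ᵀ = Xᵀf becomes [[346, 44]; [44, 6]]·[α, β]ᵀ = [244, 32]ᵀ.
det = 346·6 − 44² = 140.
α = (244·6 − 44·32)/140 = 2/5; β = (346·32 − 44·244)/140 = 12/5.

α = 0.400, β = 2.400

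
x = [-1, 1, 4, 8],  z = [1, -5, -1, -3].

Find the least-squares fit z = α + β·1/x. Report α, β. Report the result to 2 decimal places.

MᵀM·[α, β]ᵀ = Mᵀz reads: 4·α + (3/8)·β = -8;  (3/8)·α + (133/64)·β = -53/8.
(Σ1 = 4, Σ1/x = 3/8, Σ1/x·1/x = 133/64, Σz = -8, Σ1/x·z = -53/8.)
Eliminating β: (133/64)·(row 1) − (3/8)·(row 2) gives (523/64)·α = (133/64)·(-8) − (3/8)·(-53/8) = -905/64, so α = -905/523.
Then β = ((-53/8) − (3/8)·(-905/523))/(133/64) = -1504/523.

α = -1.73, β = -2.88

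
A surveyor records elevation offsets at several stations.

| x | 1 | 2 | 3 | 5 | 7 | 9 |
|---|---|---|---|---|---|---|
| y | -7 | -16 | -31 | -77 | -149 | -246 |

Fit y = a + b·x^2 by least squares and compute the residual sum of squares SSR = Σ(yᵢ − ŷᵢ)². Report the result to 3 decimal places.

MᵀM·[a, b]ᵀ = Mᵀy reads: 6·a + 169·b = -526;  169·a + 9685·b = -29502.
Determinant 6·9685 − 169² = 29549.
a = ((-526)·9685 − 169·(-29502))/29549 = -8344/2273; b = (6·(-29502) − 169·(-526))/29549 = -88118/29549.
Residuals: -10253/29549, -11840/29549, -14485/29549, 36149/29549, 23453/29549, -23024/29549; SSR = 96180/29549.

SSR = 3.255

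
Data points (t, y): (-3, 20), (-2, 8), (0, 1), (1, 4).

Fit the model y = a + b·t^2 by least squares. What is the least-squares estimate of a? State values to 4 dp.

Forming MᵀM = [[4, 14]; [14, 98]] and Mᵀy = [33, 216]ᵀ gives MᵀM·[a, b]ᵀ = Mᵀy.
Determinant 4·98 − 14² = 196.
a = (33·98 − 14·216)/196 = 15/14; b = (4·216 − 14·33)/196 = 201/98.

a = 1.0714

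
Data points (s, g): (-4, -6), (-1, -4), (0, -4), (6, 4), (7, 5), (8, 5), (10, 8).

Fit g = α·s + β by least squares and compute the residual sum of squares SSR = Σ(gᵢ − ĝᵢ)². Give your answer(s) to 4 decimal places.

Sums needed: Σs·s = 266, Σs = 26, Σ1 = 7.
Moment sums: Σs·g = 207, Σg = 8.
Normal equations: [[266, 26]; [26, 7]]·[α, β]ᵀ = [207, 8]ᵀ.
det = 266·7 − 26² = 1186.
α = (207·7 − 26·8)/1186 = 1241/1186; β = (266·8 − 26·207)/1186 = -1627/593.
Residuals: 551/593, -249/1186, -745/593, 276/593, 497/1186, -372/593, 166/593; SSR = 3973/1186.

SSR = 3.3499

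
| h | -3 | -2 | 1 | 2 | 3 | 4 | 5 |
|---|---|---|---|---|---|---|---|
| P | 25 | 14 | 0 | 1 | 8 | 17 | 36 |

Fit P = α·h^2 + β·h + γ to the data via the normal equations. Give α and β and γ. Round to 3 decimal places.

α = 1.968, β = -2.905, γ = -0.540

With design matrix X, XᵀX = [[1076, 190, 68]; [190, 68, 10]; [68, 10, 7]] and XᵀP = [1529, 171, 101]ᵀ.
Row-reducing yields α = 94315/47922, β = -139211/47922, γ = -4314/7987.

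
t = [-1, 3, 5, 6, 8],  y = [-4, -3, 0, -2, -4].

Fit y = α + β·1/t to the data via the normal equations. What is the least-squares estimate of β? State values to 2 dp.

β = 1.44

From the data, Σ1 = 5, Σ1/t = -7/40, Σ1/t·1/t = 17201/14400.
Moment sums: Σy = -13, Σ1/t·y = 13/6.
Eliminating β: (17201/14400)·(row 1) − (-7/40)·(row 2) gives (21391/3600)·α = (17201/14400)·(-13) − (-7/40)·(13/6) = -218153/14400, so α = -218153/85564.
Then β = ((13/6) − (-7/40)·(-218153/85564))/(17201/14400) = 30810/21391.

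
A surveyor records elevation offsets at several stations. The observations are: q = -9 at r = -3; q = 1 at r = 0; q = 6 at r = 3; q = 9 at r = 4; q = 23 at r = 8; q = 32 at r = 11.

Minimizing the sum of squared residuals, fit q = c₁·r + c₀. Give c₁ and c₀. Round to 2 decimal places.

c₁ = 2.90, c₀ = -0.78

Sums needed: Σr·r = 219, Σr = 23, Σ1 = 6.
Right-hand side: Σr·q = 617, Σq = 62.
Eliminating c₀: 6·(row 1) − 23·(row 2) gives 785·c₁ = 6·617 − 23·62 = 2276, so c₁ = 2276/785.
Then c₀ = (62 − 23·(2276/785))/6 = -613/785.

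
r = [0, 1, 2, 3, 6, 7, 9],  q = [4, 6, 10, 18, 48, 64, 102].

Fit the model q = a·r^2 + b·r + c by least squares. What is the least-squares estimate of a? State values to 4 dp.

a = 1.1184

The normal system XᵀX·[a, b, c]ᵀ = Xᵀq is [[10356, 1324, 180]; [1324, 180, 28]; [180, 28, 7]]·[a, b, c]ᵀ = [13334, 1734, 252]ᵀ.
Inverting the 3×3 Gram matrix, [a, b, c]ᵀ = [12061/10784, 8005/10784, 2879/674]ᵀ.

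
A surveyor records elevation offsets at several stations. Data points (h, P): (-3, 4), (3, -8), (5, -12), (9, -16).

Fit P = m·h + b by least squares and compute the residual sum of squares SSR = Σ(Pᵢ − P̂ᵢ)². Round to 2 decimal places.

Forming MᵀM = [[124, 14]; [14, 4]] and MᵀP = [-240, -32]ᵀ gives MᵀM·[m, b]ᵀ = MᵀP.
Eliminating b: 4·(row 1) − 14·(row 2) gives 300·m = 4·(-240) − 14·(-32) = -512, so m = -128/75.
Then b = ((-32) − 14·(-128/75))/4 = -152/75.
Residuals: 68/75, -64/75, -36/25, 104/75; SSR = 416/75.

SSR = 5.55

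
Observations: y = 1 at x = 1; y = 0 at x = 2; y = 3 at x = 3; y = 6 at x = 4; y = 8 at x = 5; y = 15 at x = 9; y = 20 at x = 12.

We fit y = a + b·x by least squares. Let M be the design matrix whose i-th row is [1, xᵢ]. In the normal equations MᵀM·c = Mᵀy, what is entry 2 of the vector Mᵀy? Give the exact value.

449

Entry 2 ↔ basis x, so (Mᵀy)_{2} = Σᵢ (x)·yᵢ = (1)·(1) + (2)·(0) + (3)·(3) + (4)·(6) + (5)·(8) + (9)·(15) + (12)·(20) = 449.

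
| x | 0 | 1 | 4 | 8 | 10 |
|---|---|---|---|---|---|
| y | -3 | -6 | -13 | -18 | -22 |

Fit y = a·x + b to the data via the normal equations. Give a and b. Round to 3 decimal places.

a = -1.819, b = -4.032

Normal-equation sums: Σx·x = 181, Σx = 23, Σ1 = 5.
And Σx·y = -422, Σy = -62.
MᵀM·[a, b]ᵀ = Mᵀy becomes [[181, 23]; [23, 5]]·[a, b]ᵀ = [-422, -62]ᵀ.
det = 181·5 − 23² = 376.
a = ((-422)·5 − 23·(-62))/376 = -171/94; b = (181·(-62) − 23·(-422))/376 = -379/94.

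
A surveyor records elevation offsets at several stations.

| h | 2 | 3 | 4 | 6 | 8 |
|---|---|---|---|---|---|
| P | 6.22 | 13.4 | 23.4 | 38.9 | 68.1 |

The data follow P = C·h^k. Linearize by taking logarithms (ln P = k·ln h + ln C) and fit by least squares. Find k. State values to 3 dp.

Taking logs, ln P = k·ln h + ln C, so regress ln P on ln h.
Σln h = 7.0493, Σ(ln h)² = 11.1437, Σln P = 15.4577, Σln h·ln P = 23.8256.
Equations: 11.1437·k + 7.0493·ln C = 23.8256;  7.0493·k + 5·ln C = 15.4577.
Δ = 11.1437·5 − (7.0493)² = 6.0265; k = (23.8256·5 − 7.0493·15.4577)/6.0265 = 1.68632, ln C = (11.1437·15.4577 − 7.0493·23.8256)/6.0265 = 0.71409.

k = 1.686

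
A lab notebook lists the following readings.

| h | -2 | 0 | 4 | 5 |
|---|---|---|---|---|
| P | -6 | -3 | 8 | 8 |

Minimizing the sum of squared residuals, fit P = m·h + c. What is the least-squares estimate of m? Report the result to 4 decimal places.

m = 2.1908

AᵀA·[m, c]ᵀ = AᵀP reads: 45·m + 7·c = 84;  7·m + 4·c = 7.
Δ = 45·4 − 7² = 131.
m = (84·4 − 7·7)/131 = 287/131; c = (45·7 − 7·84)/131 = -273/131.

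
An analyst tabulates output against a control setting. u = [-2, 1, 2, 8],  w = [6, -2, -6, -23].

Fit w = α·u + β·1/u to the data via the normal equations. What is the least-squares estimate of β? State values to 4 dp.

Sums needed: Σu·u = 73, Σu·1/u = 4, Σ1/u·1/u = 97/64.
Right-hand side: Σu·w = -210, Σ1/u·w = -87/8.
Normal equations: [[73, 4]; [4, 97/64]]·[α, β]ᵀ = [-210, -87/8]ᵀ.
Δ = 73·(97/64) − 4² = 6057/64.
α = ((-210)·(97/64) − 4·(-87/8))/(6057/64) = -1954/673; β = (73·(-87/8) − 4·(-210))/(6057/64) = 328/673.

β = 0.4874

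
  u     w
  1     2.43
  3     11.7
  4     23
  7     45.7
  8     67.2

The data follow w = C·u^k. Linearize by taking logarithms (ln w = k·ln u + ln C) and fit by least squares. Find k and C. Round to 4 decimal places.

Linearized form: ln w = k·ln u + ln C. From the 5 transformed points,
Σln u = 6.5103, Σ(ln u)² = 11.2394, Σln w = 14.5127, Σln u·ln w = 23.2359.
Equations: 11.2394·k + 6.5103·ln C = 23.2359;  6.5103·k + 5·ln C = 14.5127.
Slope k = (n·Σln u·ln w − Σln u·Σln w)/(n·Σ(ln u)² − (Σln u)²) = (5·23.2359 − 6.5103·14.5127)/13.8136 = 1.57077; ln C = (Σln w − k·Σln u)/n = 0.85733, so C = exp(0.85733) = 2.35686.

k = 1.5708, C = 2.3569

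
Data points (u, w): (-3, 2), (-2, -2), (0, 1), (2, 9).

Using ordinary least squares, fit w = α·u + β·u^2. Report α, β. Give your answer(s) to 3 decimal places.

Normal-equation sums: Σu·u = 17, Σu·u^2 = -27, Σu^2·u^2 = 113.
Moment sums: Σu·w = 16, Σu^2·w = 46.
So MᵀM·[α, β]ᵀ = Mᵀw: [[17, -27]; [-27, 113]]·[α, β]ᵀ = [16, 46]ᵀ.
det = 17·113 − (-27)² = 1192.
α = (16·113 − (-27)·46)/1192 = 1525/596; β = (17·46 − (-27)·16)/1192 = 607/596.

α = 2.559, β = 1.018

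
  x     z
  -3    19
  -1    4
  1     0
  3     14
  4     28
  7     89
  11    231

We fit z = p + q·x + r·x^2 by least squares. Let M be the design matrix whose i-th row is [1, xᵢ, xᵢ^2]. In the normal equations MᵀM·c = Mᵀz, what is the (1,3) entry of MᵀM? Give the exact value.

206

Row 1 ↔ basis 1, column 3 ↔ basis x^2, so (MᵀM)_{1,3} = Σᵢ x^2 = (1)·(9) + (1)·(1) + (1)·(1) + (1)·(9) + (1)·(16) + (1)·(49) + (1)·(121) = 206.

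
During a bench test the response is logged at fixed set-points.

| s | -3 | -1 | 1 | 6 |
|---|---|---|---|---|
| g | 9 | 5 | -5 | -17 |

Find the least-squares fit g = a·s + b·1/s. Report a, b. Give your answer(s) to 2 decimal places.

From the data, Σs·s = 47, Σs·1/s = 4, Σ1/s·1/s = 77/36.
For Aᵀg: Σs·g = -139, Σ1/s·g = -95/6.
Normal equations: [[47, 4]; [4, 77/36]]·[a, b]ᵀ = [-139, -95/6]ᵀ.
det = 47·(77/36) − 4² = 3043/36.
a = ((-139)·(77/36) − 4·(-95/6))/(3043/36) = -8423/3043; b = (47·(-95/6) − 4·(-139))/(3043/36) = -6774/3043.

a = -2.77, b = -2.23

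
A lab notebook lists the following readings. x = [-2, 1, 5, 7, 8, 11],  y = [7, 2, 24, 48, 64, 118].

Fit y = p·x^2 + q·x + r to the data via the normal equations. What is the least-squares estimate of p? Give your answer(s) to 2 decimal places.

Normal-equation sums: Σx^2·x^2 = 21780, Σx^2·x = 2304, Σx^2 = 264, Σx·x = 264, Σx = 30, Σ1 = 6.
Right-hand side: Σx^2·y = 21356, Σx·y = 2254, Σy = 263.
So MᵀM·[p, q, r]ᵀ = Mᵀy: [[21780, 2304, 264]; [2304, 264, 30]; [264, 30, 6]]·[p, q, r]ᵀ = [21356, 2254, 263]ᵀ.
Row-reducing yields p = 1595/1587, q = -1391/3174, r = 2861/1587.

p = 1.01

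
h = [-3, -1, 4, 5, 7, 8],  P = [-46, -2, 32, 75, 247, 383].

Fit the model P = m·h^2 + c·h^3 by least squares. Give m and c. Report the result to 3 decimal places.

m = -2.002, c = 1.001

From the data, Σh^2·h^2 = 7460, Σh^2·h^3 = 53480, Σh^3·h^3 = 400244.
Moment sums: Σh^2·P = 38586, Σh^3·P = 293484.
So MᵀM·[m, c]ᵀ = MᵀP: [[7460, 53480]; [53480, 400244]]·[m, c]ᵀ = [38586, 293484]ᵀ.
Determinant 7460·400244 − 53480² = 125709840.
m = (38586·400244 − 53480·293484)/125709840 = -1165321/581990; c = (7460·293484 − 53480·38586)/125709840 = 58246/58199.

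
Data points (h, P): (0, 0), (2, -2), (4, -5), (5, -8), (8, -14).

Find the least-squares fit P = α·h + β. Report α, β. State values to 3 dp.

Setting ∂/∂α … = 0 gives: 109·α + 19·β = -176;  19·α + 5·β = -29.
Determinant 109·5 − 19² = 184.
α = ((-176)·5 − 19·(-29))/184 = -329/184; β = (109·(-29) − 19·(-176))/184 = 183/184.

α = -1.788, β = 0.995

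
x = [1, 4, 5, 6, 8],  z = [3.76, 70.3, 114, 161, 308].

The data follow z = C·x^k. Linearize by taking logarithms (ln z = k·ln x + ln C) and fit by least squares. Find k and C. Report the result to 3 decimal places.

k = 2.113, C = 3.757

Let Y = ln z. Fitting Y = k·ln x + ln C by least squares:
XᵀX = [[12.0466, 6.8669]; [6.8669, 5]], rhs = [34.5383, 21.1249]ᵀ  (here Σln x = 6.8669, Σ(ln x)² = 12.0466, Σln z = 21.1249, Σln x·ln z = 34.5383).
Δ = 12.0466·5 − (6.8669)² = 13.0781; k = (34.5383·5 − 6.8669·21.1249)/13.0781 = 2.11254, ln C = (12.0466·21.1249 − 6.8669·34.5383)/13.0781 = 1.32364, so C = exp(1.32364) = 3.75707.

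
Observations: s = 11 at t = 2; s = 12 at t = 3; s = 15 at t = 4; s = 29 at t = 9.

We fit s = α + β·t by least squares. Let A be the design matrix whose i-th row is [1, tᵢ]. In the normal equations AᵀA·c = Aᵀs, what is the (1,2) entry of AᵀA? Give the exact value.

Row 1 ↔ basis 1, column 2 ↔ basis t, so (AᵀA)_{1,2} = Σᵢ t = (1)·(2) + (1)·(3) + (1)·(4) + (1)·(9) = 18.

18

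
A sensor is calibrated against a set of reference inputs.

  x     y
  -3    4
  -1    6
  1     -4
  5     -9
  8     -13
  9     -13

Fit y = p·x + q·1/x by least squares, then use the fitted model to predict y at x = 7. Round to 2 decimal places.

ŷ = -10.84

Sums needed: Σx·x = 181, Σx·1/x = 6, Σ1/x·1/x = 282409/129600.
And Σx·y = -288, Σ1/x·y = -5833/360.
AᵀA·[p, q]ᵀ = Aᵀy becomes [[181, 6]; [6, 282409/129600]]·[p, q]ᵀ = [-288, -5833/360]ᵀ.
Eliminating q: (282409/129600)·(row 1) − 6·(row 2) gives (46450429/129600)·p = (282409/129600)·(-288) − 6·(-5833/360) = -477323/900, so p = -68734512/46450429.
Then q = ((-5833/360) − 6·(-68734512/46450429))/(282409/129600) = -156129480/46450429.
At x = 7: ŷ = (-68734512/46450429)·(7) + (-156129480/46450429)·(1/7) = -3524120568/325153003.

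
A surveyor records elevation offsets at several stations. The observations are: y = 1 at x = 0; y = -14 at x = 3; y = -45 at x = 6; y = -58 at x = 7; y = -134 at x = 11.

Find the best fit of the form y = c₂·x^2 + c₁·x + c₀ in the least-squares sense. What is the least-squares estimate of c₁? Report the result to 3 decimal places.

c₁ = -1.978

The normal system MᵀM·[c₂, c₁, c₀]ᵀ = Mᵀy is [[18419, 1917, 215]; [1917, 215, 27]; [215, 27, 5]]·[c₂, c₁, c₀]ᵀ = [-20802, -2192, -250]ᵀ.
Row-reducing yields c₂ = -73808/79131, c₁ = -52165/26377, c₀ = 62267/79131.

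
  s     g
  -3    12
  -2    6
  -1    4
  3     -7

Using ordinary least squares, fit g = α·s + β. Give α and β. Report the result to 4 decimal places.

α = -2.9759, β = 1.5181

Setting ∂/∂α … = 0 gives: 23·α + (-3)·β = -73;  (-3)·α + 4·β = 15.
det = 23·4 − (-3)² = 83.
α = ((-73)·4 − (-3)·15)/83 = -247/83; β = (23·15 − (-3)·(-73))/83 = 126/83.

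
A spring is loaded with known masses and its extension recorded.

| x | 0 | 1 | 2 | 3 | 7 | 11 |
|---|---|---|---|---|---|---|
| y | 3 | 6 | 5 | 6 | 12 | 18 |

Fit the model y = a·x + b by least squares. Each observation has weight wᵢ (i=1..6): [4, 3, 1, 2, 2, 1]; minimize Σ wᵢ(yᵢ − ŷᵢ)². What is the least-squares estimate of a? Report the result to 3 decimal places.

The normal system MᵀWM·[a, b]ᵀ = MᵀWy is [[244, 36]; [36, 13]]·[a, b]ᵀ = [430, 89]ᵀ.
Eliminating b: 13·(row 1) − 36·(row 2) gives 1876·a = 13·430 − 36·89 = 2386, so a = 1193/938.
Then b = (89 − 36·(1193/938))/13 = 1559/469.

a = 1.272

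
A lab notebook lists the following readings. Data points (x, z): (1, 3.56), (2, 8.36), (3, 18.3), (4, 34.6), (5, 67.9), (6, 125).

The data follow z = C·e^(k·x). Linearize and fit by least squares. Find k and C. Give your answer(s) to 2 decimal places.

k = 0.71, C = 1.97

With ln zᵢ as the transformed response and xᵢ as the regressor:
XᵀX = [[91.0000, 21.0000]; [21.0000, 6]], rhs = [78.4729, 18.8903]ᵀ  (here Σx = 21.0000, Σ(x)² = 91.0000, Σln z = 18.8903, Σx·ln z = 78.4729).
Solving (det = 105.0000): k = 0.70610, ln C = 0.67704, so C = exp(0.67704) = 1.96805.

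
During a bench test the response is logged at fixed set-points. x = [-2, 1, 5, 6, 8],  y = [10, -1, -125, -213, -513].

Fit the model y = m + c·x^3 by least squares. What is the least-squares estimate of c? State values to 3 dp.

From the data, Σ1 = 5, Σx^3 = 846, Σx^3·x^3 = 324490.
For Mᵀy: Σy = -842, Σx^3·y = -324370.
Determinant 5·324490 − 846² = 906734.
m = ((-842)·324490 − 846·(-324370))/906734 = 598220/453367; c = (5·(-324370) − 846·(-842))/906734 = -454759/453367.

c = -1.003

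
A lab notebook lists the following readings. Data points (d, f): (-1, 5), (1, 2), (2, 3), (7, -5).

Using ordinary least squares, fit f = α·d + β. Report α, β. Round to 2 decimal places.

α = -1.24, β = 4.05

Setting ∂/∂α … = 0 gives: 55·α + 9·β = -32;  9·α + 4·β = 5.
(Σd·d = 55, Σd = 9, Σ1 = 4, Σd·f = -32, Σf = 5.)
det = 55·4 − 9² = 139.
α = ((-32)·4 − 9·5)/139 = -173/139; β = (55·5 − 9·(-32))/139 = 563/139.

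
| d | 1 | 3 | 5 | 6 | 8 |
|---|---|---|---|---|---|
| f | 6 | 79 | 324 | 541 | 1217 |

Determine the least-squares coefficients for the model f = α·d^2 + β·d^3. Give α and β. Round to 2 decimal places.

α = 2.90, β = 2.01

With design matrix M, MᵀM = [[6099, 43913]; [43913, 325155]] and Mᵀf = [106181, 782599]ᵀ.
Eliminating β: 325155·(row 1) − 43913·(row 2) gives 54768776·α = 325155·106181 − 43913·782599 = 159013168, so α = 19876646/6846097.
Then β = (782599 − 43913·(19876646/6846097))/325155 = 13793131/6846097.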